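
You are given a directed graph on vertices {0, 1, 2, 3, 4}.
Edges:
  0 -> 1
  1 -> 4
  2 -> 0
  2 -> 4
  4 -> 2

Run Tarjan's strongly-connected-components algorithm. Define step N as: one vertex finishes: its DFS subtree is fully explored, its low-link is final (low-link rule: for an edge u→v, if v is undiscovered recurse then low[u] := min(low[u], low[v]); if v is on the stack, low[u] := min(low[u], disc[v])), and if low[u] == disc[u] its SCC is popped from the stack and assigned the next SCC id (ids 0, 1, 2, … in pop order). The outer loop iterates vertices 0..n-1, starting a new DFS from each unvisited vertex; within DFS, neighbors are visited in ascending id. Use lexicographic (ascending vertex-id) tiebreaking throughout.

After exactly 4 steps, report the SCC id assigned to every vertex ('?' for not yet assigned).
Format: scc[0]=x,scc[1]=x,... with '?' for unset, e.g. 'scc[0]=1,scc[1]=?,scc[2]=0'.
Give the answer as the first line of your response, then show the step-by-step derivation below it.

scc[0]=0,scc[1]=0,scc[2]=0,scc[3]=?,scc[4]=0

step 1: low=(low[0]=0,low[1]=1,low[2]=0,low[3]=?,low[4]=2); scc=(scc[0]=?,scc[1]=?,scc[2]=?,scc[3]=?,scc[4]=?)
step 2: low=(low[0]=0,low[1]=1,low[2]=0,low[3]=?,low[4]=0); scc=(scc[0]=?,scc[1]=?,scc[2]=?,scc[3]=?,scc[4]=?)
step 3: low=(low[0]=0,low[1]=0,low[2]=0,low[3]=?,low[4]=0); scc=(scc[0]=?,scc[1]=?,scc[2]=?,scc[3]=?,scc[4]=?)
step 4: low=(low[0]=0,low[1]=0,low[2]=0,low[3]=?,low[4]=0); scc=(scc[0]=0,scc[1]=0,scc[2]=0,scc[3]=?,scc[4]=0)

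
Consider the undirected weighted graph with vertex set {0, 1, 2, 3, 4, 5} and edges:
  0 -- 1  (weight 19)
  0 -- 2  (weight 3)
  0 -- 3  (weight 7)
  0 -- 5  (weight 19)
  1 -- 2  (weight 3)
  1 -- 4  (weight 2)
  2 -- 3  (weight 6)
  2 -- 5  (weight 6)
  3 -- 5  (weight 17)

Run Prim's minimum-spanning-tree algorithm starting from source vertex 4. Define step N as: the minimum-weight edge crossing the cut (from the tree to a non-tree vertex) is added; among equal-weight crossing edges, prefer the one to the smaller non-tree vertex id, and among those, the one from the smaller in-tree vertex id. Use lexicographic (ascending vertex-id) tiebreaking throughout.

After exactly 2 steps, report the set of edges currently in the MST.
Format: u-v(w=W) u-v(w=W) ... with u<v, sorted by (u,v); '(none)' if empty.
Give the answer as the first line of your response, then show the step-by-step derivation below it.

1-2(w=3) 1-4(w=2)

step 1: add edge 1-4 (w=2); MST = {1-4(w=2)}
step 2: add edge 1-2 (w=3); MST = {1-2(w=3) 1-4(w=2)}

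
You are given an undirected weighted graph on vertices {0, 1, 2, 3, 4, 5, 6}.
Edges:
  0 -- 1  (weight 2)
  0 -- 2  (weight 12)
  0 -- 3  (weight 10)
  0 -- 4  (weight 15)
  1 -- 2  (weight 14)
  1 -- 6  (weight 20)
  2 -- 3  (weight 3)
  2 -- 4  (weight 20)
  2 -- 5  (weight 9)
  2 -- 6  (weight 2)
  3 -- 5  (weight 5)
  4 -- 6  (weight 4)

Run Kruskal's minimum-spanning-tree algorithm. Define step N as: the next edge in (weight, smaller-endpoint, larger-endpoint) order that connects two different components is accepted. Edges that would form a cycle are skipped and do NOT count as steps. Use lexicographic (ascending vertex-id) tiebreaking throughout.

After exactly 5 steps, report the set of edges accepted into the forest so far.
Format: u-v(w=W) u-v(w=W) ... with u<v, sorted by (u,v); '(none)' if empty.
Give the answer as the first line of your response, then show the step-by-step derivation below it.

0-1(w=2) 2-3(w=3) 2-6(w=2) 3-5(w=5) 4-6(w=4)

step 1: add edge 0-1 (w=2); MST = {0-1(w=2)}
step 2: add edge 2-6 (w=2); MST = {0-1(w=2) 2-6(w=2)}
step 3: add edge 2-3 (w=3); MST = {0-1(w=2) 2-3(w=3) 2-6(w=2)}
step 4: add edge 4-6 (w=4); MST = {0-1(w=2) 2-3(w=3) 2-6(w=2) 4-6(w=4)}
step 5: add edge 3-5 (w=5); MST = {0-1(w=2) 2-3(w=3) 2-6(w=2) 3-5(w=5) 4-6(w=4)}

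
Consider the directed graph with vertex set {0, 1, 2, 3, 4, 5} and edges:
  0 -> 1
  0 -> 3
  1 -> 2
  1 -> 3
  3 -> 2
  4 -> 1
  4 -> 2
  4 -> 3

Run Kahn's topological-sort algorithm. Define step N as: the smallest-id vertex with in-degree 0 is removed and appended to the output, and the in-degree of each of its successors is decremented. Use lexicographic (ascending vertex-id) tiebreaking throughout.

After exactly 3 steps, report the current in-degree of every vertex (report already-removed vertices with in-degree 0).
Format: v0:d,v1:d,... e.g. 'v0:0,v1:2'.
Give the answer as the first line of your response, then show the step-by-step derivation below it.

v0:0,v1:0,v2:1,v3:0,v4:0,v5:0

step 1: output 0; order=[0]; indeg=(0,1,3,2,0,0)
step 2: output 4; order=[0,4]; indeg=(0,0,2,1,0,0)
step 3: output 1; order=[0,4,1]; indeg=(0,0,1,0,0,0)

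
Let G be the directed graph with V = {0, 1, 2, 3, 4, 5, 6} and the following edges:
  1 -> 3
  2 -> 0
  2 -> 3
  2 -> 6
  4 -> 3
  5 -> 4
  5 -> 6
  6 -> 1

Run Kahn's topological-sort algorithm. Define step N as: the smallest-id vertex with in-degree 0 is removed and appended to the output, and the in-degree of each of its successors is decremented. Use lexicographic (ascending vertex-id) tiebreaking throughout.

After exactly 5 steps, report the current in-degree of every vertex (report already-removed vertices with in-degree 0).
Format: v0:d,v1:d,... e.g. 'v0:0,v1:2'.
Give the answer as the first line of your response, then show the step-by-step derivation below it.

v0:0,v1:0,v2:0,v3:1,v4:0,v5:0,v6:0

step 1: output 2; order=[2]; indeg=(0,1,0,2,1,0,1)
step 2: output 0; order=[2,0]; indeg=(0,1,0,2,1,0,1)
step 3: output 5; order=[2,0,5]; indeg=(0,1,0,2,0,0,0)
step 4: output 4; order=[2,0,5,4]; indeg=(0,1,0,1,0,0,0)
step 5: output 6; order=[2,0,5,4,6]; indeg=(0,0,0,1,0,0,0)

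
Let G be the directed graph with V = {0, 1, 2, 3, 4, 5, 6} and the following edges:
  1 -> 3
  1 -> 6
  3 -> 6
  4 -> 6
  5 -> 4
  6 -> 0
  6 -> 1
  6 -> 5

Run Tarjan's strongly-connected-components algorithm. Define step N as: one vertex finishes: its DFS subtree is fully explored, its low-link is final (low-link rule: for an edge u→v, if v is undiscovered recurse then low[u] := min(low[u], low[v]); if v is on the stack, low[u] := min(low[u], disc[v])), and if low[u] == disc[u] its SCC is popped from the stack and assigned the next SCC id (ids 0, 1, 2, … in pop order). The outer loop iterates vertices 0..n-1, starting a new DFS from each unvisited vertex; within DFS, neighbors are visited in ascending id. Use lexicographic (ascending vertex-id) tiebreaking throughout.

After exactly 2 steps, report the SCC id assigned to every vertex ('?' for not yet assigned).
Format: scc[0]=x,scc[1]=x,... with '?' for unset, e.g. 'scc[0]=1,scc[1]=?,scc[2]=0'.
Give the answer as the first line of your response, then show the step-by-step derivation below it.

scc[0]=0,scc[1]=?,scc[2]=?,scc[3]=?,scc[4]=?,scc[5]=?,scc[6]=?

step 1: low=(low[0]=0,low[1]=?,low[2]=?,low[3]=?,low[4]=?,low[5]=?,low[6]=?); scc=(scc[0]=0,scc[1]=?,scc[2]=?,scc[3]=?,scc[4]=?,scc[5]=?,scc[6]=?)
step 2: low=(low[0]=0,low[1]=1,low[2]=?,low[3]=2,low[4]=3,low[5]=4,low[6]=1); scc=(scc[0]=0,scc[1]=?,scc[2]=?,scc[3]=?,scc[4]=?,scc[5]=?,scc[6]=?)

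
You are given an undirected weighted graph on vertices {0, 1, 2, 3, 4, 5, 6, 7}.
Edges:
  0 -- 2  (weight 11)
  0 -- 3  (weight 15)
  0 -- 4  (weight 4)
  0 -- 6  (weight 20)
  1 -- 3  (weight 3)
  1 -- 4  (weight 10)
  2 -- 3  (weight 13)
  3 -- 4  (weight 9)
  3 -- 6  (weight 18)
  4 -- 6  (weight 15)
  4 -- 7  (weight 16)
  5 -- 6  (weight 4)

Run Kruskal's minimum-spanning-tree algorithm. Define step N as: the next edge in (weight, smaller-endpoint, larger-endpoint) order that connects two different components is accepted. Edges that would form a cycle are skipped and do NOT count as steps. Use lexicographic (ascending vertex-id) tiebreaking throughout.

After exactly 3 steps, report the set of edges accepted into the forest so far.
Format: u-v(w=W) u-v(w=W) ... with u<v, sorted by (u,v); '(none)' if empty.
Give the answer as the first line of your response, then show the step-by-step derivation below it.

0-4(w=4) 1-3(w=3) 5-6(w=4)

step 1: add edge 1-3 (w=3); MST = {1-3(w=3)}
step 2: add edge 0-4 (w=4); MST = {0-4(w=4) 1-3(w=3)}
step 3: add edge 5-6 (w=4); MST = {0-4(w=4) 1-3(w=3) 5-6(w=4)}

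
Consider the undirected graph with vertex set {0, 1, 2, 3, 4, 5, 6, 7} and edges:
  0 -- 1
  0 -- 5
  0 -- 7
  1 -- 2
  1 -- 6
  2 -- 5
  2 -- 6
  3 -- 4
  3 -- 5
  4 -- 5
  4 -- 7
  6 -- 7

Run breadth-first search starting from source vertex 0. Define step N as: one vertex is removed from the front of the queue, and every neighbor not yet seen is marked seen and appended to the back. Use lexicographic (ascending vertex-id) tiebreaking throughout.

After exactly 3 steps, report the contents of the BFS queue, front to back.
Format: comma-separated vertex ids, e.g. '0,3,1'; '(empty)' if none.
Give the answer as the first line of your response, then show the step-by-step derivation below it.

7,2,6,3,4

step 1: dequeue 0; queue=[1,5,7]; order=0
step 2: dequeue 1; queue=[5,7,2,6]; order=0,1
step 3: dequeue 5; queue=[7,2,6,3,4]; order=0,1,5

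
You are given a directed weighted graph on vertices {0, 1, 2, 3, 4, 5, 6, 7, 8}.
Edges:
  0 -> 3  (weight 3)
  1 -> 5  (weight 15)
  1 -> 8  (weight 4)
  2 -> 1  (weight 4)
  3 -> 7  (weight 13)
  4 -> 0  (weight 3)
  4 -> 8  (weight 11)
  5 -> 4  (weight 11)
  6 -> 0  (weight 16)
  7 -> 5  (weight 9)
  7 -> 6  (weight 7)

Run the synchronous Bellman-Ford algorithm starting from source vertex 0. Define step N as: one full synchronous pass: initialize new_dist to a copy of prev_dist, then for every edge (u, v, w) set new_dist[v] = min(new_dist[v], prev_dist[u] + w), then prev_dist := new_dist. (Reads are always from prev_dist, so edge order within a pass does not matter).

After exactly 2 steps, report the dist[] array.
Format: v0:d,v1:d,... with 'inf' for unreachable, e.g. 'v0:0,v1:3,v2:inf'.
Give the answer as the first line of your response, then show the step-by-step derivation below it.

v0:0,v1:inf,v2:inf,v3:3,v4:inf,v5:inf,v6:inf,v7:16,v8:inf

step 1: dist = v0:0,v1:inf,v2:inf,v3:3,v4:inf,v5:inf,v6:inf,v7:inf,v8:inf
step 2: dist = v0:0,v1:inf,v2:inf,v3:3,v4:inf,v5:inf,v6:inf,v7:16,v8:inf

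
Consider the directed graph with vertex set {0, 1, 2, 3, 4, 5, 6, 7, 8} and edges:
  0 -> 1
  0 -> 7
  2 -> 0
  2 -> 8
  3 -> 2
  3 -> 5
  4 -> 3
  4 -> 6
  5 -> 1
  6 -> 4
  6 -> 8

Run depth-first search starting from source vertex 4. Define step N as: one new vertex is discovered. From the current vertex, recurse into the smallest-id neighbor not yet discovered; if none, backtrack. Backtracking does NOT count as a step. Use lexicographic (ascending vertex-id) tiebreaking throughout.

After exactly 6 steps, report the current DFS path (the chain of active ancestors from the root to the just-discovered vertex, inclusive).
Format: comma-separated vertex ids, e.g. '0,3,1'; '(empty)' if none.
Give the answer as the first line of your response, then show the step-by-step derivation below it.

4,3,2,0,7

step 1: discover 4; path=4; order=4
step 2: discover 3; path=4>3; order=4,3
step 3: discover 2; path=4>3>2; order=4,3,2
step 4: discover 0; path=4>3>2>0; order=4,3,2,0
step 5: discover 1; path=4>3>2>0>1; order=4,3,2,0,1
step 6: discover 7; path=4>3>2>0>7; order=4,3,2,0,1,7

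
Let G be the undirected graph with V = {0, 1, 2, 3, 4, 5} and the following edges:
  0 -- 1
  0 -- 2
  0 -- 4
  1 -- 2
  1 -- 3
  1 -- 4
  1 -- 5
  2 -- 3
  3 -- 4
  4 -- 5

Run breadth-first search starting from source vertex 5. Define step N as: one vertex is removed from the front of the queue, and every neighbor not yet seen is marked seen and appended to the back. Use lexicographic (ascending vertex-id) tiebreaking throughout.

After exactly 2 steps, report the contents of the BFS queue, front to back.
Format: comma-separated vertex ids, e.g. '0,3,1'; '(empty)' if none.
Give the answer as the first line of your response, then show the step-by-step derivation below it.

4,0,2,3

step 1: dequeue 5; queue=[1,4]; order=5
step 2: dequeue 1; queue=[4,0,2,3]; order=5,1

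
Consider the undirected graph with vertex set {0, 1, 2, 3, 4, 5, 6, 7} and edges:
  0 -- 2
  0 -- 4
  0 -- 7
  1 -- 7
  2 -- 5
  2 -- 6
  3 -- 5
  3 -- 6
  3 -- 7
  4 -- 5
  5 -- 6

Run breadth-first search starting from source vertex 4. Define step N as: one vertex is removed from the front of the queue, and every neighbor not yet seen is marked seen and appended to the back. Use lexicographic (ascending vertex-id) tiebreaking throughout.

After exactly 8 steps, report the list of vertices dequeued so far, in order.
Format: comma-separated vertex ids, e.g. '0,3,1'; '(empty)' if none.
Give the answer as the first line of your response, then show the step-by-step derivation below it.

4,0,5,2,7,3,6,1

step 1: dequeue 4; queue=[0,5]; order=4
step 2: dequeue 0; queue=[5,2,7]; order=4,0
step 3: dequeue 5; queue=[2,7,3,6]; order=4,0,5
step 4: dequeue 2; queue=[7,3,6]; order=4,0,5,2
step 5: dequeue 7; queue=[3,6,1]; order=4,0,5,2,7
step 6: dequeue 3; queue=[6,1]; order=4,0,5,2,7,3
step 7: dequeue 6; queue=[1]; order=4,0,5,2,7,3,6
step 8: dequeue 1; queue=[(empty)]; order=4,0,5,2,7,3,6,1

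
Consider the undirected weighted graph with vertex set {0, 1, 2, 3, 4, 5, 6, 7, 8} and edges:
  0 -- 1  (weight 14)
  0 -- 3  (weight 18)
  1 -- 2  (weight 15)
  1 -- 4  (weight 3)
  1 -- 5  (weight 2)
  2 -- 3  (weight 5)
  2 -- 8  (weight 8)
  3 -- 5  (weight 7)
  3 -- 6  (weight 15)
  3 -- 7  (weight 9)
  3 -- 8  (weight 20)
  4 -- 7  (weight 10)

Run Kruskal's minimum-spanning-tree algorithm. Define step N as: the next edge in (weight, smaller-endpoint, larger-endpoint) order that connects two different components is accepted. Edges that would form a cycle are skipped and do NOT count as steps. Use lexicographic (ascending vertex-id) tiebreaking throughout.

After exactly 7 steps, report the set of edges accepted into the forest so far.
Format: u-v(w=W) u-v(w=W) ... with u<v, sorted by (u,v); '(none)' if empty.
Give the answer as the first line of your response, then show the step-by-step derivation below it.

0-1(w=14) 1-4(w=3) 1-5(w=2) 2-3(w=5) 2-8(w=8) 3-5(w=7) 3-7(w=9)

step 1: add edge 1-5 (w=2); MST = {1-5(w=2)}
step 2: add edge 1-4 (w=3); MST = {1-4(w=3) 1-5(w=2)}
step 3: add edge 2-3 (w=5); MST = {1-4(w=3) 1-5(w=2) 2-3(w=5)}
step 4: add edge 3-5 (w=7); MST = {1-4(w=3) 1-5(w=2) 2-3(w=5) 3-5(w=7)}
step 5: add edge 2-8 (w=8); MST = {1-4(w=3) 1-5(w=2) 2-3(w=5) 2-8(w=8) 3-5(w=7)}
step 6: add edge 3-7 (w=9); MST = {1-4(w=3) 1-5(w=2) 2-3(w=5) 2-8(w=8) 3-5(w=7) 3-7(w=9)}
step 7: add edge 0-1 (w=14); MST = {0-1(w=14) 1-4(w=3) 1-5(w=2) 2-3(w=5) 2-8(w=8) 3-5(w=7) 3-7(w=9)}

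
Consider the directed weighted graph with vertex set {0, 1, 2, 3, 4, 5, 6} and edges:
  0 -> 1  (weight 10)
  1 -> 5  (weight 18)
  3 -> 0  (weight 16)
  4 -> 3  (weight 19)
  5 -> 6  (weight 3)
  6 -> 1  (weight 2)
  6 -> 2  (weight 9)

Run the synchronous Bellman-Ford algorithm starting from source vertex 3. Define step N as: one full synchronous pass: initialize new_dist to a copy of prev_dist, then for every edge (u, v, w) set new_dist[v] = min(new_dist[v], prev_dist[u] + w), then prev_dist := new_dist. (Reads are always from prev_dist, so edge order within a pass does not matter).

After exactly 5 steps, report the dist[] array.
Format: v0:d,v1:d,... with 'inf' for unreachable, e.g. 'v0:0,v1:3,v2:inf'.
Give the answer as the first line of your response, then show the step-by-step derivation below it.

v0:16,v1:26,v2:56,v3:0,v4:inf,v5:44,v6:47

step 1: dist = v0:16,v1:inf,v2:inf,v3:0,v4:inf,v5:inf,v6:inf
step 2: dist = v0:16,v1:26,v2:inf,v3:0,v4:inf,v5:inf,v6:inf
step 3: dist = v0:16,v1:26,v2:inf,v3:0,v4:inf,v5:44,v6:inf
step 4: dist = v0:16,v1:26,v2:inf,v3:0,v4:inf,v5:44,v6:47
step 5: dist = v0:16,v1:26,v2:56,v3:0,v4:inf,v5:44,v6:47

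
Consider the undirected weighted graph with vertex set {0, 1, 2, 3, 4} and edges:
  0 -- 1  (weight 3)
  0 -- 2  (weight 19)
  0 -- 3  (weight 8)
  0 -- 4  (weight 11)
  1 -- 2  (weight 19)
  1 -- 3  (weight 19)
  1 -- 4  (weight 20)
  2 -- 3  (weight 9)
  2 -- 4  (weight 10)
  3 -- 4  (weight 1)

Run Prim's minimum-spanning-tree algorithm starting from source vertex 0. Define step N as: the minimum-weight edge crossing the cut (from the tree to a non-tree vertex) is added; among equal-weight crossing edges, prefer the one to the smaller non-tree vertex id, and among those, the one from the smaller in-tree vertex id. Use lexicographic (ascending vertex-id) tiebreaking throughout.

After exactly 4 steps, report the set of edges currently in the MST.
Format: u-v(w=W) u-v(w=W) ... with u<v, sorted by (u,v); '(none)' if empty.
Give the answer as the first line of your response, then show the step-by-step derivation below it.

0-1(w=3) 0-3(w=8) 2-3(w=9) 3-4(w=1)

step 1: add edge 0-1 (w=3); MST = {0-1(w=3)}
step 2: add edge 0-3 (w=8); MST = {0-1(w=3) 0-3(w=8)}
step 3: add edge 3-4 (w=1); MST = {0-1(w=3) 0-3(w=8) 3-4(w=1)}
step 4: add edge 2-3 (w=9); MST = {0-1(w=3) 0-3(w=8) 2-3(w=9) 3-4(w=1)}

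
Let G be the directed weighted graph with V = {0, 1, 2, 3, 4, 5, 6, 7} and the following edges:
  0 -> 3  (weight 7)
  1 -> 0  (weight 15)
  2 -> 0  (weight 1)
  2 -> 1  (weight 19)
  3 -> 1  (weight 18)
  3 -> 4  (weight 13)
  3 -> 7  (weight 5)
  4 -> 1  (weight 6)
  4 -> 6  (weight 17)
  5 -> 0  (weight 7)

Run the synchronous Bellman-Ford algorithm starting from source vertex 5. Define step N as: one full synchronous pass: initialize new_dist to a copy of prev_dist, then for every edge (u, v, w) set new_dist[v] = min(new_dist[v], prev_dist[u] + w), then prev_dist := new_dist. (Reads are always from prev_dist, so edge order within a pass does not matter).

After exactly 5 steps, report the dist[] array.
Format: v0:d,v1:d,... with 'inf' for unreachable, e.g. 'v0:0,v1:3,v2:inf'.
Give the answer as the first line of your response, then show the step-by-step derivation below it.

v0:7,v1:32,v2:inf,v3:14,v4:27,v5:0,v6:44,v7:19

step 1: dist = v0:7,v1:inf,v2:inf,v3:inf,v4:inf,v5:0,v6:inf,v7:inf
step 2: dist = v0:7,v1:inf,v2:inf,v3:14,v4:inf,v5:0,v6:inf,v7:inf
step 3: dist = v0:7,v1:32,v2:inf,v3:14,v4:27,v5:0,v6:inf,v7:19
step 4: dist = v0:7,v1:32,v2:inf,v3:14,v4:27,v5:0,v6:44,v7:19
step 5: dist = v0:7,v1:32,v2:inf,v3:14,v4:27,v5:0,v6:44,v7:19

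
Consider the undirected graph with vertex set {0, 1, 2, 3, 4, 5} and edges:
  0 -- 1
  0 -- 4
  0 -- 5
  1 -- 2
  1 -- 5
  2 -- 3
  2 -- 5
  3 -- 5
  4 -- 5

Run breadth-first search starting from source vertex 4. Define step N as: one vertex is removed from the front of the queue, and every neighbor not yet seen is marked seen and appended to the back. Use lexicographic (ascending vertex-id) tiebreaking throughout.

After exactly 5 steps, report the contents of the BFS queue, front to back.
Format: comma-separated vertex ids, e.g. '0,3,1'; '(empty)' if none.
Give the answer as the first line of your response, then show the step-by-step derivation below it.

3

step 1: dequeue 4; queue=[0,5]; order=4
step 2: dequeue 0; queue=[5,1]; order=4,0
step 3: dequeue 5; queue=[1,2,3]; order=4,0,5
step 4: dequeue 1; queue=[2,3]; order=4,0,5,1
step 5: dequeue 2; queue=[3]; order=4,0,5,1,2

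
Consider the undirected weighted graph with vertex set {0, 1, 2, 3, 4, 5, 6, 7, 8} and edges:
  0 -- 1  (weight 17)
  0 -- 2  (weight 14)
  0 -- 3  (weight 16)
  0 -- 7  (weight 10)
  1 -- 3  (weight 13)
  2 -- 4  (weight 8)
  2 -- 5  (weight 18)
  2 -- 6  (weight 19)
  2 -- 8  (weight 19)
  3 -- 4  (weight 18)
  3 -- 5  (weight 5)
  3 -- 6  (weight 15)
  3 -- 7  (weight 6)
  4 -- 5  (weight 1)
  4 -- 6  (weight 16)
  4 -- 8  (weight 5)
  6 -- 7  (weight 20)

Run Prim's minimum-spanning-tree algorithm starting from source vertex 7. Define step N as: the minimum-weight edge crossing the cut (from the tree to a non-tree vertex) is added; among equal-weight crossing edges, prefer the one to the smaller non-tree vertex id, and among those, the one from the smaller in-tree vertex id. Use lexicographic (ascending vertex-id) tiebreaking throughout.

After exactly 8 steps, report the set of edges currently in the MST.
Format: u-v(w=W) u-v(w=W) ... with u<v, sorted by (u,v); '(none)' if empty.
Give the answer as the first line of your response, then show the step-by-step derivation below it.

0-7(w=10) 1-3(w=13) 2-4(w=8) 3-5(w=5) 3-6(w=15) 3-7(w=6) 4-5(w=1) 4-8(w=5)

step 1: add edge 3-7 (w=6); MST = {3-7(w=6)}
step 2: add edge 3-5 (w=5); MST = {3-5(w=5) 3-7(w=6)}
step 3: add edge 4-5 (w=1); MST = {3-5(w=5) 3-7(w=6) 4-5(w=1)}
step 4: add edge 4-8 (w=5); MST = {3-5(w=5) 3-7(w=6) 4-5(w=1) 4-8(w=5)}
step 5: add edge 2-4 (w=8); MST = {2-4(w=8) 3-5(w=5) 3-7(w=6) 4-5(w=1) 4-8(w=5)}
step 6: add edge 0-7 (w=10); MST = {0-7(w=10) 2-4(w=8) 3-5(w=5) 3-7(w=6) 4-5(w=1) 4-8(w=5)}
step 7: add edge 1-3 (w=13); MST = {0-7(w=10) 1-3(w=13) 2-4(w=8) 3-5(w=5) 3-7(w=6) 4-5(w=1) 4-8(w=5)}
step 8: add edge 3-6 (w=15); MST = {0-7(w=10) 1-3(w=13) 2-4(w=8) 3-5(w=5) 3-6(w=15) 3-7(w=6) 4-5(w=1) 4-8(w=5)}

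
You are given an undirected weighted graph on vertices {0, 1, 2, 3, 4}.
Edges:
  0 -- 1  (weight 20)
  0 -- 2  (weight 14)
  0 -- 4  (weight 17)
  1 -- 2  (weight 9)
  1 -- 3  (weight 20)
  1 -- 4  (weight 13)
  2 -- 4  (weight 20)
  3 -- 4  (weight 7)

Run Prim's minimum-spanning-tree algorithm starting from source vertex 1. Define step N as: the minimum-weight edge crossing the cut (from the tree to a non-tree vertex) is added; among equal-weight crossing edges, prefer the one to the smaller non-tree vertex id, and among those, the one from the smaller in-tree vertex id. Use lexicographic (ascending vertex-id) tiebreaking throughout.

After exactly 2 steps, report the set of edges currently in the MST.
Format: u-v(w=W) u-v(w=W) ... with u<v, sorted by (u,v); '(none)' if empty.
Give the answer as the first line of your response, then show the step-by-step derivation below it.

1-2(w=9) 1-4(w=13)

step 1: add edge 1-2 (w=9); MST = {1-2(w=9)}
step 2: add edge 1-4 (w=13); MST = {1-2(w=9) 1-4(w=13)}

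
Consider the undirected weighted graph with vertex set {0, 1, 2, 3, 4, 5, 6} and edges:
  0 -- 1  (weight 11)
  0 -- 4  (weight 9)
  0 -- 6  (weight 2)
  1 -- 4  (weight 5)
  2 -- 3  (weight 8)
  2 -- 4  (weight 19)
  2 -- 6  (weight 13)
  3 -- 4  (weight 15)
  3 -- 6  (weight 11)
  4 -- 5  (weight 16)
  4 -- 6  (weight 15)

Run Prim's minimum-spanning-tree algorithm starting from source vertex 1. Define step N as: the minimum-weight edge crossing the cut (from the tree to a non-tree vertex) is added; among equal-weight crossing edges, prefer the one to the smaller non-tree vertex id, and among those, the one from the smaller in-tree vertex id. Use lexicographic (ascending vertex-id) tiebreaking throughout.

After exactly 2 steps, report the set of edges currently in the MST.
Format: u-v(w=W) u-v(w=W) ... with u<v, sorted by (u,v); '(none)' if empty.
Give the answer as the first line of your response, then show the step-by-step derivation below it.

0-4(w=9) 1-4(w=5)

step 1: add edge 1-4 (w=5); MST = {1-4(w=5)}
step 2: add edge 0-4 (w=9); MST = {0-4(w=9) 1-4(w=5)}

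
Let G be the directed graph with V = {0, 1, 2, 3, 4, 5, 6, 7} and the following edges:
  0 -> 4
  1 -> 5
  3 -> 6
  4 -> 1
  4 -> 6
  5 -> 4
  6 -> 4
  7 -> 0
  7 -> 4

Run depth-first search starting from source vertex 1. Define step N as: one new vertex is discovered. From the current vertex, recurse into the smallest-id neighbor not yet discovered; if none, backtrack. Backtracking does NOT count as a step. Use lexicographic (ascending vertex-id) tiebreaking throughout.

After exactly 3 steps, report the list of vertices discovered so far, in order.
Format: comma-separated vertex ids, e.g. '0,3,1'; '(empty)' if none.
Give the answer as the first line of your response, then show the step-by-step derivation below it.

1,5,4

step 1: discover 1; path=1; order=1
step 2: discover 5; path=1>5; order=1,5
step 3: discover 4; path=1>5>4; order=1,5,4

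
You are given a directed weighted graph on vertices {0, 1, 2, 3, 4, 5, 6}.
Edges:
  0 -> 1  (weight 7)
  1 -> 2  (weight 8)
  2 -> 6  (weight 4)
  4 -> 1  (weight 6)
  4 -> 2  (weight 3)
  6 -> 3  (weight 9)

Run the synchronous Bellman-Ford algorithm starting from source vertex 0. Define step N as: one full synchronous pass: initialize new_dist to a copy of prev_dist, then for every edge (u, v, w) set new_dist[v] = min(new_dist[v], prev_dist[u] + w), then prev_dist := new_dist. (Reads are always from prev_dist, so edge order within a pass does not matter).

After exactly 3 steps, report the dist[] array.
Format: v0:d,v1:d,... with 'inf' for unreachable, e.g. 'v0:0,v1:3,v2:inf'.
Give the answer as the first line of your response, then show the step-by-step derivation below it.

v0:0,v1:7,v2:15,v3:inf,v4:inf,v5:inf,v6:19

step 1: dist = v0:0,v1:7,v2:inf,v3:inf,v4:inf,v5:inf,v6:inf
step 2: dist = v0:0,v1:7,v2:15,v3:inf,v4:inf,v5:inf,v6:inf
step 3: dist = v0:0,v1:7,v2:15,v3:inf,v4:inf,v5:inf,v6:19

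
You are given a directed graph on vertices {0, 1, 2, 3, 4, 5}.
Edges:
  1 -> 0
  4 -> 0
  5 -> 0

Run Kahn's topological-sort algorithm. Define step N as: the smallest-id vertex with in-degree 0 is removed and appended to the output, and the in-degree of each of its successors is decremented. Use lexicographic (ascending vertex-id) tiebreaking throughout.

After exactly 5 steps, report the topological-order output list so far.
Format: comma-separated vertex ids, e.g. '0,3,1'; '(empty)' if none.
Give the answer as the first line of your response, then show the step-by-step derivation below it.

1,2,3,4,5

step 1: output 1; order=[1]; indeg=(2,0,0,0,0,0)
step 2: output 2; order=[1,2]; indeg=(2,0,0,0,0,0)
step 3: output 3; order=[1,2,3]; indeg=(2,0,0,0,0,0)
step 4: output 4; order=[1,2,3,4]; indeg=(1,0,0,0,0,0)
step 5: output 5; order=[1,2,3,4,5]; indeg=(0,0,0,0,0,0)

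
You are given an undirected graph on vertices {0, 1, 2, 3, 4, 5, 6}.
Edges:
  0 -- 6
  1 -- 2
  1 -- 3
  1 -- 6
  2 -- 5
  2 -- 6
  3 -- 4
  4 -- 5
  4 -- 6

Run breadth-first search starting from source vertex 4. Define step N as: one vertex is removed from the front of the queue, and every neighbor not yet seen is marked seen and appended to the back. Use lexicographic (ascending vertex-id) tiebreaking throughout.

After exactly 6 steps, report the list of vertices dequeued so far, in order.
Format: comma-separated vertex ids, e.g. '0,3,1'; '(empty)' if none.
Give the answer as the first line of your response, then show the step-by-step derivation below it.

4,3,5,6,1,2

step 1: dequeue 4; queue=[3,5,6]; order=4
step 2: dequeue 3; queue=[5,6,1]; order=4,3
step 3: dequeue 5; queue=[6,1,2]; order=4,3,5
step 4: dequeue 6; queue=[1,2,0]; order=4,3,5,6
step 5: dequeue 1; queue=[2,0]; order=4,3,5,6,1
step 6: dequeue 2; queue=[0]; order=4,3,5,6,1,2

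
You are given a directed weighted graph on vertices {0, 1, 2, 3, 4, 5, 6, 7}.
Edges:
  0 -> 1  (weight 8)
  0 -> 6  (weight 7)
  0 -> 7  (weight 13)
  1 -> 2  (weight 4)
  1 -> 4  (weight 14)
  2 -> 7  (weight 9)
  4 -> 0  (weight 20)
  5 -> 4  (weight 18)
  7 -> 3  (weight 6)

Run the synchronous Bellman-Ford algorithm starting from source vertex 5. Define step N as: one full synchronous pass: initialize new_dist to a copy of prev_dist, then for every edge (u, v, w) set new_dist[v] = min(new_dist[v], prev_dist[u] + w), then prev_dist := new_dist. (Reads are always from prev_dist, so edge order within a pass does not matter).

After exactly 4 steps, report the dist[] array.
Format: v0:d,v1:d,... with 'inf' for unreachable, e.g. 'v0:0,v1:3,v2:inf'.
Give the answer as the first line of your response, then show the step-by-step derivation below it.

v0:38,v1:46,v2:50,v3:57,v4:18,v5:0,v6:45,v7:51

step 1: dist = v0:inf,v1:inf,v2:inf,v3:inf,v4:18,v5:0,v6:inf,v7:inf
step 2: dist = v0:38,v1:inf,v2:inf,v3:inf,v4:18,v5:0,v6:inf,v7:inf
step 3: dist = v0:38,v1:46,v2:inf,v3:inf,v4:18,v5:0,v6:45,v7:51
step 4: dist = v0:38,v1:46,v2:50,v3:57,v4:18,v5:0,v6:45,v7:51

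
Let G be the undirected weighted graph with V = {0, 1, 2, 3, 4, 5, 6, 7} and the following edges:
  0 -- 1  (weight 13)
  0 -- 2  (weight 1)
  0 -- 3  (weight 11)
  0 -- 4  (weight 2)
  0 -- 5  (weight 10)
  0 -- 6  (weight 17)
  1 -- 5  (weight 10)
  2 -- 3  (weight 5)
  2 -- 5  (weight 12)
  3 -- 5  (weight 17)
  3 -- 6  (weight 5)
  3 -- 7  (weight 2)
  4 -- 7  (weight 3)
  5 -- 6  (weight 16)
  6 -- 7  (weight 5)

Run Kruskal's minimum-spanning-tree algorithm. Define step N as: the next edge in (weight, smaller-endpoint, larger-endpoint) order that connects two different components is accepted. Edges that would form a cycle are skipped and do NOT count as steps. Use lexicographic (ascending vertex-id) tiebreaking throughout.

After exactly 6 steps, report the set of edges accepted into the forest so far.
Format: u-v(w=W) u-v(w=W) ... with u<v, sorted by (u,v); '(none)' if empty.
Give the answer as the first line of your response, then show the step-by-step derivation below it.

0-2(w=1) 0-4(w=2) 0-5(w=10) 3-6(w=5) 3-7(w=2) 4-7(w=3)

step 1: add edge 0-2 (w=1); MST = {0-2(w=1)}
step 2: add edge 0-4 (w=2); MST = {0-2(w=1) 0-4(w=2)}
step 3: add edge 3-7 (w=2); MST = {0-2(w=1) 0-4(w=2) 3-7(w=2)}
step 4: add edge 4-7 (w=3); MST = {0-2(w=1) 0-4(w=2) 3-7(w=2) 4-7(w=3)}
step 5: add edge 3-6 (w=5); MST = {0-2(w=1) 0-4(w=2) 3-6(w=5) 3-7(w=2) 4-7(w=3)}
step 6: add edge 0-5 (w=10); MST = {0-2(w=1) 0-4(w=2) 0-5(w=10) 3-6(w=5) 3-7(w=2) 4-7(w=3)}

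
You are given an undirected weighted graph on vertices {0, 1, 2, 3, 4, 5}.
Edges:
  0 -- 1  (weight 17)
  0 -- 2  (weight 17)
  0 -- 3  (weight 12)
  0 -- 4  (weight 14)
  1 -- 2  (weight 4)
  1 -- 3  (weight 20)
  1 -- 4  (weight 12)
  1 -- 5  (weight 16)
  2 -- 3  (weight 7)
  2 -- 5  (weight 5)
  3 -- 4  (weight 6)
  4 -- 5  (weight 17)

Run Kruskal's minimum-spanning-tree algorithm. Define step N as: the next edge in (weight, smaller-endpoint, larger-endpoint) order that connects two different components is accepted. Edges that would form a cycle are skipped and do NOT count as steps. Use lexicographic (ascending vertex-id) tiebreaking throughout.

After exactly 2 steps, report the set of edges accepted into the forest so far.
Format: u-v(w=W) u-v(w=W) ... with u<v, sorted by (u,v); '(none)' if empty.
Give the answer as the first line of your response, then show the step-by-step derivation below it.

1-2(w=4) 2-5(w=5)

step 1: add edge 1-2 (w=4); MST = {1-2(w=4)}
step 2: add edge 2-5 (w=5); MST = {1-2(w=4) 2-5(w=5)}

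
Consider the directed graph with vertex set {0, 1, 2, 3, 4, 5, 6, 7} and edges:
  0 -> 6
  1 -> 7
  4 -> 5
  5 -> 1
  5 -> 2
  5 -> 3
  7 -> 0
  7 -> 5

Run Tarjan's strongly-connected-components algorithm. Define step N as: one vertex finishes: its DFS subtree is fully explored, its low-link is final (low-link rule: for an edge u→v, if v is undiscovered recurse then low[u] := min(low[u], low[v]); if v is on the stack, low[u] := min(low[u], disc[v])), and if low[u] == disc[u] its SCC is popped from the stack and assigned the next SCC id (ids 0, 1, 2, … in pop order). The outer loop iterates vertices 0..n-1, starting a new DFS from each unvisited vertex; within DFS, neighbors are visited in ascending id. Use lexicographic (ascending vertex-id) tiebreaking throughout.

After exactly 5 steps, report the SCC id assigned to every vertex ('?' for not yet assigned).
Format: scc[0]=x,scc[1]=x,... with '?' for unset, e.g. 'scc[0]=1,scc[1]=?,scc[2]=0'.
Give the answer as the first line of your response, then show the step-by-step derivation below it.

scc[0]=1,scc[1]=?,scc[2]=2,scc[3]=3,scc[4]=?,scc[5]=?,scc[6]=0,scc[7]=?

step 1: low=(low[0]=0,low[1]=?,low[2]=?,low[3]=?,low[4]=?,low[5]=?,low[6]=1,low[7]=?); scc=(scc[0]=?,scc[1]=?,scc[2]=?,scc[3]=?,scc[4]=?,scc[5]=?,scc[6]=0,scc[7]=?)
step 2: low=(low[0]=0,low[1]=?,low[2]=?,low[3]=?,low[4]=?,low[5]=?,low[6]=1,low[7]=?); scc=(scc[0]=1,scc[1]=?,scc[2]=?,scc[3]=?,scc[4]=?,scc[5]=?,scc[6]=0,scc[7]=?)
step 3: low=(low[0]=0,low[1]=2,low[2]=5,low[3]=?,low[4]=?,low[5]=2,low[6]=1,low[7]=3); scc=(scc[0]=1,scc[1]=?,scc[2]=2,scc[3]=?,scc[4]=?,scc[5]=?,scc[6]=0,scc[7]=?)
step 4: low=(low[0]=0,low[1]=2,low[2]=5,low[3]=6,low[4]=?,low[5]=2,low[6]=1,low[7]=3); scc=(scc[0]=1,scc[1]=?,scc[2]=2,scc[3]=3,scc[4]=?,scc[5]=?,scc[6]=0,scc[7]=?)
step 5: low=(low[0]=0,low[1]=2,low[2]=5,low[3]=6,low[4]=?,low[5]=2,low[6]=1,low[7]=3); scc=(scc[0]=1,scc[1]=?,scc[2]=2,scc[3]=3,scc[4]=?,scc[5]=?,scc[6]=0,scc[7]=?)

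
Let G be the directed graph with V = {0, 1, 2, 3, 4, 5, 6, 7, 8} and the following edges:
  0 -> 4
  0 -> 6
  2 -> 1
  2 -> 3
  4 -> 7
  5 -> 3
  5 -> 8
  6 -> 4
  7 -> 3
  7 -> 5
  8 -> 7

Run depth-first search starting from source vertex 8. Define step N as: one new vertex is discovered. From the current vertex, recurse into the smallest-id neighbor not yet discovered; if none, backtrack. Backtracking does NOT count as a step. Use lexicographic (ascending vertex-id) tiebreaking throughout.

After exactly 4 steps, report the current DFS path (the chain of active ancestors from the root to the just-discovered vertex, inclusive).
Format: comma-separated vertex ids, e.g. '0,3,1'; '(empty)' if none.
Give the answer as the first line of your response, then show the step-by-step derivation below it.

8,7,5

step 1: discover 8; path=8; order=8
step 2: discover 7; path=8>7; order=8,7
step 3: discover 3; path=8>7>3; order=8,7,3
step 4: discover 5; path=8>7>5; order=8,7,3,5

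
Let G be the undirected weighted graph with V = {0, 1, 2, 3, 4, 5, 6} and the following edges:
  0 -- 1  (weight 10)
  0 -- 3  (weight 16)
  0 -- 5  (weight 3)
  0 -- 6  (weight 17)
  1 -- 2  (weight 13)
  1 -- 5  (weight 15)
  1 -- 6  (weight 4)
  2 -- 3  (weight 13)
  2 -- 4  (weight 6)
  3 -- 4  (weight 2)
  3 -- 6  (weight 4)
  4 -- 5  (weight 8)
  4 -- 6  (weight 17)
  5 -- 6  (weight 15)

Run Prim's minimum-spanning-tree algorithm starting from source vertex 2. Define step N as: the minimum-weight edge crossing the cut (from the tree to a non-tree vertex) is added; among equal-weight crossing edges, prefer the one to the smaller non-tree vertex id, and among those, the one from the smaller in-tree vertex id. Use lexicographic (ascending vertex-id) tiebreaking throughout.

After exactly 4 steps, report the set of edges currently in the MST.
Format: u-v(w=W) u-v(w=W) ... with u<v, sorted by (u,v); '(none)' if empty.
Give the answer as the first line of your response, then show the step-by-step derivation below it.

1-6(w=4) 2-4(w=6) 3-4(w=2) 3-6(w=4)

step 1: add edge 2-4 (w=6); MST = {2-4(w=6)}
step 2: add edge 3-4 (w=2); MST = {2-4(w=6) 3-4(w=2)}
step 3: add edge 3-6 (w=4); MST = {2-4(w=6) 3-4(w=2) 3-6(w=4)}
step 4: add edge 1-6 (w=4); MST = {1-6(w=4) 2-4(w=6) 3-4(w=2) 3-6(w=4)}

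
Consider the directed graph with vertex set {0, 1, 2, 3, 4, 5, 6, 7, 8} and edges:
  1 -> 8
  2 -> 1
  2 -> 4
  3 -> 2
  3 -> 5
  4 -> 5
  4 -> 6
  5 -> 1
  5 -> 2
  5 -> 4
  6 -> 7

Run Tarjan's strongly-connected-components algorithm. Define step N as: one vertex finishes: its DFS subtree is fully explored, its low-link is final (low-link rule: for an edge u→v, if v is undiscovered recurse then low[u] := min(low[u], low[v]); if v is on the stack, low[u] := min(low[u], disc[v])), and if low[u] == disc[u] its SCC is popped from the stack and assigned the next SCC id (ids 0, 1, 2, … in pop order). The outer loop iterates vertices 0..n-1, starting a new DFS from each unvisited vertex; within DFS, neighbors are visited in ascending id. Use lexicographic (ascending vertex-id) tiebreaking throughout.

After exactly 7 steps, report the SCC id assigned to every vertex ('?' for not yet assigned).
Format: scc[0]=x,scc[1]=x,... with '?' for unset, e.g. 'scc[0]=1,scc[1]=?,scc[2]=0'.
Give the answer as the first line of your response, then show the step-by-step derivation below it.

scc[0]=0,scc[1]=2,scc[2]=?,scc[3]=?,scc[4]=?,scc[5]=?,scc[6]=4,scc[7]=3,scc[8]=1

step 1: low=(low[0]=0,low[1]=?,low[2]=?,low[3]=?,low[4]=?,low[5]=?,low[6]=?,low[7]=?,low[8]=?); scc=(scc[0]=0,scc[1]=?,scc[2]=?,scc[3]=?,scc[4]=?,scc[5]=?,scc[6]=?,scc[7]=?,scc[8]=?)
step 2: low=(low[0]=0,low[1]=1,low[2]=?,low[3]=?,low[4]=?,low[5]=?,low[6]=?,low[7]=?,low[8]=2); scc=(scc[0]=0,scc[1]=?,scc[2]=?,scc[3]=?,scc[4]=?,scc[5]=?,scc[6]=?,scc[7]=?,scc[8]=1)
step 3: low=(low[0]=0,low[1]=1,low[2]=?,low[3]=?,low[4]=?,low[5]=?,low[6]=?,low[7]=?,low[8]=2); scc=(scc[0]=0,scc[1]=2,scc[2]=?,scc[3]=?,scc[4]=?,scc[5]=?,scc[6]=?,scc[7]=?,scc[8]=1)
step 4: low=(low[0]=0,low[1]=1,low[2]=3,low[3]=?,low[4]=4,low[5]=3,low[6]=?,low[7]=?,low[8]=2); scc=(scc[0]=0,scc[1]=2,scc[2]=?,scc[3]=?,scc[4]=?,scc[5]=?,scc[6]=?,scc[7]=?,scc[8]=1)
step 5: low=(low[0]=0,low[1]=1,low[2]=3,low[3]=?,low[4]=3,low[5]=3,low[6]=6,low[7]=7,low[8]=2); scc=(scc[0]=0,scc[1]=2,scc[2]=?,scc[3]=?,scc[4]=?,scc[5]=?,scc[6]=?,scc[7]=3,scc[8]=1)
step 6: low=(low[0]=0,low[1]=1,low[2]=3,low[3]=?,low[4]=3,low[5]=3,low[6]=6,low[7]=7,low[8]=2); scc=(scc[0]=0,scc[1]=2,scc[2]=?,scc[3]=?,scc[4]=?,scc[5]=?,scc[6]=4,scc[7]=3,scc[8]=1)
step 7: low=(low[0]=0,low[1]=1,low[2]=3,low[3]=?,low[4]=3,low[5]=3,low[6]=6,low[7]=7,low[8]=2); scc=(scc[0]=0,scc[1]=2,scc[2]=?,scc[3]=?,scc[4]=?,scc[5]=?,scc[6]=4,scc[7]=3,scc[8]=1)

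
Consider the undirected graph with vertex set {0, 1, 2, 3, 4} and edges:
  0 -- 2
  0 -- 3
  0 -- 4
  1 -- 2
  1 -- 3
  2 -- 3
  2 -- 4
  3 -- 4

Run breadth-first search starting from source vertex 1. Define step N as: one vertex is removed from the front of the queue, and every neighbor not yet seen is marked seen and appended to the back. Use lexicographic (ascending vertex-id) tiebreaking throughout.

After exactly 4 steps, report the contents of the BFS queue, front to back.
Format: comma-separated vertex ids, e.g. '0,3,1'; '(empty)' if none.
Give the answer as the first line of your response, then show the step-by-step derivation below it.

4

step 1: dequeue 1; queue=[2,3]; order=1
step 2: dequeue 2; queue=[3,0,4]; order=1,2
step 3: dequeue 3; queue=[0,4]; order=1,2,3
step 4: dequeue 0; queue=[4]; order=1,2,3,0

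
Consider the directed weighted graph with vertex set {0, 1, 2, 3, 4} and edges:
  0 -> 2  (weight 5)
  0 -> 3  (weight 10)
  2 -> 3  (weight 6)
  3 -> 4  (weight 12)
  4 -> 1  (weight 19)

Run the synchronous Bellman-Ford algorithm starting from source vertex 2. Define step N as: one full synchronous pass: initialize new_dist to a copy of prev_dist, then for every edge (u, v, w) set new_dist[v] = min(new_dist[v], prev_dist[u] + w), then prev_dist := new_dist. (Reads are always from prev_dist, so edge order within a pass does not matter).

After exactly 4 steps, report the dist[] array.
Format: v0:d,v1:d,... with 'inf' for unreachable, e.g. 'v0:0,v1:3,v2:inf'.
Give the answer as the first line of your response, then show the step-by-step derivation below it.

v0:inf,v1:37,v2:0,v3:6,v4:18

step 1: dist = v0:inf,v1:inf,v2:0,v3:6,v4:inf
step 2: dist = v0:inf,v1:inf,v2:0,v3:6,v4:18
step 3: dist = v0:inf,v1:37,v2:0,v3:6,v4:18
step 4: dist = v0:inf,v1:37,v2:0,v3:6,v4:18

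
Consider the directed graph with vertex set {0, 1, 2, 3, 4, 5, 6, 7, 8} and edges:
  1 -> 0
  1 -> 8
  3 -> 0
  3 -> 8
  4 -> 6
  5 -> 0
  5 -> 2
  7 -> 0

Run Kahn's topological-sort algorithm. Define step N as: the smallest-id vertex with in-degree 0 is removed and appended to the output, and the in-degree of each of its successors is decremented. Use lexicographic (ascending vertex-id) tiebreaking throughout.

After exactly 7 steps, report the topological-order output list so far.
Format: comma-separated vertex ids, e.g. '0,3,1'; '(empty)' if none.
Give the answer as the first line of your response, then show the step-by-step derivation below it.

1,3,4,5,2,6,7

step 1: output 1; order=[1]; indeg=(3,0,1,0,0,0,1,0,1)
step 2: output 3; order=[1,3]; indeg=(2,0,1,0,0,0,1,0,0)
step 3: output 4; order=[1,3,4]; indeg=(2,0,1,0,0,0,0,0,0)
step 4: output 5; order=[1,3,4,5]; indeg=(1,0,0,0,0,0,0,0,0)
step 5: output 2; order=[1,3,4,5,2]; indeg=(1,0,0,0,0,0,0,0,0)
step 6: output 6; order=[1,3,4,5,2,6]; indeg=(1,0,0,0,0,0,0,0,0)
step 7: output 7; order=[1,3,4,5,2,6,7]; indeg=(0,0,0,0,0,0,0,0,0)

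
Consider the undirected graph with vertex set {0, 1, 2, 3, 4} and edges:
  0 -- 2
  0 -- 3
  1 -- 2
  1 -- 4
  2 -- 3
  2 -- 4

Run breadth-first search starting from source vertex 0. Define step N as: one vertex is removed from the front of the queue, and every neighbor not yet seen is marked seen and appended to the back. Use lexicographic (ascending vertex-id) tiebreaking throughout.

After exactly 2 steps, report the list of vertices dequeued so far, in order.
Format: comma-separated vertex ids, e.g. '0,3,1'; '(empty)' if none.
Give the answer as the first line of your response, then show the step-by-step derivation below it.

0,2

step 1: dequeue 0; queue=[2,3]; order=0
step 2: dequeue 2; queue=[3,1,4]; order=0,2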